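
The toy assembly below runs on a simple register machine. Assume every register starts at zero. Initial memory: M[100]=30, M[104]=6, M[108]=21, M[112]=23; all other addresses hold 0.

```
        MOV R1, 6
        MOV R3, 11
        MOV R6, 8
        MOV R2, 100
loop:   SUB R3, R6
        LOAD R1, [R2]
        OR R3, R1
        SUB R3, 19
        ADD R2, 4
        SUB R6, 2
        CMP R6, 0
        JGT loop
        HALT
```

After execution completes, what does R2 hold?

MOV R1, 6 → R1=6
MOV R3, 11 → R3=11
MOV R6, 8 → R6=8
MOV R2, 100 → R2=100
SUB R3, R6 → R3=11-8=3
LOAD R1, [R2] → R1=M[100]=30
OR R3, R1 → R3=3|30=31
SUB R3, 19 → R3=31-19=12
ADD R2, 4 → R2=100+4=104
SUB R6, 2 → R6=8-2=6
CMP R6, 0  (cmp 6,0)
JGT loop: taken
SUB R3, R6 → R3=12-6=6
LOAD R1, [R2] → R1=M[104]=6
OR R3, R1 → R3=6|6=6
SUB R3, 19 → R3=6-19=-13
ADD R2, 4 → R2=104+4=108
SUB R6, 2 → R6=6-2=4
CMP R6, 0  (cmp 4,0)
JGT loop: taken
SUB R3, R6 → R3=(-13)-4=-17
LOAD R1, [R2] → R1=M[108]=21
OR R3, R1 → R3=(-17)|21=-1
SUB R3, 19 → R3=(-1)-19=-20
ADD R2, 4 → R2=108+4=112
SUB R6, 2 → R6=4-2=2
CMP R6, 0  (cmp 2,0)
JGT loop: taken
SUB R3, R6 → R3=(-20)-2=-22
LOAD R1, [R2] → R1=M[112]=23
OR R3, R1 → R3=(-22)|23=-1
SUB R3, 19 → R3=(-1)-19=-20
ADD R2, 4 → R2=112+4=116
SUB R6, 2 → R6=2-2=0
CMP R6, 0  (cmp 0,0)
JGT loop: not taken
halt.

116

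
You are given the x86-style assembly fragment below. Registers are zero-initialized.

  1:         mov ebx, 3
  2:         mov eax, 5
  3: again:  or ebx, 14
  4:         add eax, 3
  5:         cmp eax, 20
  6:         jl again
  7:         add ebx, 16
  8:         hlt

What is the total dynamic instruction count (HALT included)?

24

ebx=3
eax=5
ebx=3|14=15
eax=5+3=8
cmp eax, 20  (cmp 8,20)
jl again: taken
ebx=15|14=15
eax=8+3=11
cmp eax, 20  (cmp 11,20)
jl again: taken
ebx=15|14=15
eax=11+3=14
cmp eax, 20  (cmp 14,20)
jl again: taken
ebx=15|14=15
eax=14+3=17
cmp eax, 20  (cmp 17,20)
jl again: taken
ebx=15|14=15
eax=17+3=20
cmp eax, 20  (cmp 20,20)
jl again: not taken
ebx=15+16=31
halt.
Total executed instructions: 24.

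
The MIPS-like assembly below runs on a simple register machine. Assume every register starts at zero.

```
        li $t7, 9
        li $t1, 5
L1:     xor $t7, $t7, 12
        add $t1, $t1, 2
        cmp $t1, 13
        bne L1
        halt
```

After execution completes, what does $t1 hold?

after li $t7, 9: $t7=9
after li $t1, 5: $t1=5
after xor $t7, $t7, 12: $t7=9^12=5
after add $t1, $t1, 2: $t1=5+2=7
cmp $t1, 13  (cmp 7,13)
bne L1: taken
after xor $t7, $t7, 12: $t7=5^12=9
after add $t1, $t1, 2: $t1=7+2=9
cmp $t1, 13  (cmp 9,13)
bne L1: taken
after xor $t7, $t7, 12: $t7=9^12=5
after add $t1, $t1, 2: $t1=9+2=11
cmp $t1, 13  (cmp 11,13)
bne L1: taken
after xor $t7, $t7, 12: $t7=5^12=9
after add $t1, $t1, 2: $t1=11+2=13
cmp $t1, 13  (cmp 13,13)
bne L1: not taken
halt.

13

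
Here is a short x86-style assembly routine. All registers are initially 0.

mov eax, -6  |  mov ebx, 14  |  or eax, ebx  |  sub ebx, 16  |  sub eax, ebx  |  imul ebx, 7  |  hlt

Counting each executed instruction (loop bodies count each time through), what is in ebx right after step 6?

mov eax, -6 → eax=-6
mov ebx, 14 → ebx=14
or eax, ebx → eax=(-6)|14=-2
sub ebx, 16 → ebx=14-16=-2
sub eax, ebx → eax=(-2)-(-2)=0
imul ebx, 7 → ebx=(-2)*7=-14
After step 6: ebx = -14.

-14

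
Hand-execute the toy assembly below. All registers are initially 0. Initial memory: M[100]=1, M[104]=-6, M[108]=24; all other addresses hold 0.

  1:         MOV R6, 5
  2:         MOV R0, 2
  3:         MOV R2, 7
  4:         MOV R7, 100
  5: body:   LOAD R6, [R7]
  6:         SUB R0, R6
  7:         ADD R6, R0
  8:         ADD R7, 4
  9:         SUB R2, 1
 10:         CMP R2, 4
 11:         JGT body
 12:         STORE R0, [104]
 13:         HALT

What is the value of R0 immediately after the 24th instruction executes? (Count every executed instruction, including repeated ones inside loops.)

MOV R6, 5 → R6=5
MOV R0, 2 → R0=2
MOV R2, 7 → R2=7
MOV R7, 100 → R7=100
LOAD R6, [R7] → R6=M[100]=1
SUB R0, R6 → R0=2-1=1
ADD R6, R0 → R6=1+1=2
ADD R7, 4 → R7=100+4=104
SUB R2, 1 → R2=7-1=6
CMP R2, 4  (cmp 6,4)
JGT body: taken
LOAD R6, [R7] → R6=M[104]=-6
SUB R0, R6 → R0=1-(-6)=7
ADD R6, R0 → R6=(-6)+7=1
ADD R7, 4 → R7=104+4=108
SUB R2, 1 → R2=6-1=5
CMP R2, 4  (cmp 5,4)
JGT body: taken
LOAD R6, [R7] → R6=M[108]=24
SUB R0, R6 → R0=7-24=-17
ADD R6, R0 → R6=24+(-17)=7
ADD R7, 4 → R7=108+4=112
SUB R2, 1 → R2=5-1=4
CMP R2, 4  (cmp 4,4)
After step 24: R0 = -17.

-17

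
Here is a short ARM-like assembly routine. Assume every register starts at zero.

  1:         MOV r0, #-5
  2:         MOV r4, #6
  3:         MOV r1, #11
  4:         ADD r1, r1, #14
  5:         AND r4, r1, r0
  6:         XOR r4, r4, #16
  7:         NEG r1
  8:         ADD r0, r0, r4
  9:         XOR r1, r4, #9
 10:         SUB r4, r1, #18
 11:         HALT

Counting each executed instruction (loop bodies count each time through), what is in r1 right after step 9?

0

MOV r0, #-5 → r0=-5
MOV r4, #6 → r4=6
MOV r1, #11 → r1=11
ADD r1, r1, #14 → r1=11+14=25
AND r4, r1, r0 → r4=25&(-5)=25
XOR r4, r4, #16 → r4=25^16=9
NEG r1 → r1=-(25)=-25
ADD r0, r0, r4 → r0=(-5)+9=4
XOR r1, r4, #9 → r1=9^9=0
After step 9: r1 = 0.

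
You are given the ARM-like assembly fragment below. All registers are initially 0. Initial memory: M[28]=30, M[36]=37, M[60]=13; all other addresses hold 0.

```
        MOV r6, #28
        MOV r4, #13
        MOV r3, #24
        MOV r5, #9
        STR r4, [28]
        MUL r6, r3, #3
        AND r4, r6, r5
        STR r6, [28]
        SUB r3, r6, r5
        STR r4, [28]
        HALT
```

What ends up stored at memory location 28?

r6=28
r4=13
r3=24
r5=9
STR r4, [28] → M[28]=13
r6=24*3=72
r4=72&9=8
STR r6, [28] → M[28]=72
r3=72-9=63
STR r4, [28] → M[28]=8
halt.

8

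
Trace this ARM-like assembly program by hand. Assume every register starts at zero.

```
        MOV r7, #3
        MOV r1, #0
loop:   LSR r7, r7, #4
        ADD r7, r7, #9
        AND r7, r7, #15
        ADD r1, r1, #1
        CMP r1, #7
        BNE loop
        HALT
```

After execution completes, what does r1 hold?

r7=3
r1=0
r7=3>>4=0
r7=0+9=9
r7=9&15=9
r1=0+1=1
CMP r1, #7  (cmp 1,7)
BNE loop: taken
r7=9>>4=0
r7=0+9=9
r7=9&15=9
r1=1+1=2
CMP r1, #7  (cmp 2,7)
BNE loop: taken
r7=9>>4=0
r7=0+9=9
r7=9&15=9
r1=2+1=3
CMP r1, #7  (cmp 3,7)
BNE loop: taken
r7=9>>4=0
r7=0+9=9
r7=9&15=9
r1=3+1=4
CMP r1, #7  (cmp 4,7)
BNE loop: taken
r7=9>>4=0
r7=0+9=9
r7=9&15=9
r1=4+1=5
CMP r1, #7  (cmp 5,7)
BNE loop: taken
r7=9>>4=0
r7=0+9=9
r7=9&15=9
r1=5+1=6
CMP r1, #7  (cmp 6,7)
BNE loop: taken
r7=9>>4=0
r7=0+9=9
r7=9&15=9
r1=6+1=7
CMP r1, #7  (cmp 7,7)
BNE loop: not taken
halt.

7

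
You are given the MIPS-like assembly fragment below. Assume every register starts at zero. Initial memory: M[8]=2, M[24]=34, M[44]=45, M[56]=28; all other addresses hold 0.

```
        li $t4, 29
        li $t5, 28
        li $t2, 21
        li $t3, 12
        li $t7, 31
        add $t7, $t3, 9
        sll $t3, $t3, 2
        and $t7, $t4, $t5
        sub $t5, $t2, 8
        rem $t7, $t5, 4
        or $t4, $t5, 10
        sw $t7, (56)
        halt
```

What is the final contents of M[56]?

li $t4, 29 → $t4=29
li $t5, 28 → $t5=28
li $t2, 21 → $t2=21
li $t3, 12 → $t3=12
li $t7, 31 → $t7=31
add $t7, $t3, 9 → $t7=12+9=21
sll $t3, $t3, 2 → $t3=12<<2=48
and $t7, $t4, $t5 → $t7=29&28=28
sub $t5, $t2, 8 → $t5=21-8=13
rem $t7, $t5, 4 → $t7=13%4=1
or $t4, $t5, 10 → $t4=13|10=15
sw $t7, (56) → M[56]=1
halt.

1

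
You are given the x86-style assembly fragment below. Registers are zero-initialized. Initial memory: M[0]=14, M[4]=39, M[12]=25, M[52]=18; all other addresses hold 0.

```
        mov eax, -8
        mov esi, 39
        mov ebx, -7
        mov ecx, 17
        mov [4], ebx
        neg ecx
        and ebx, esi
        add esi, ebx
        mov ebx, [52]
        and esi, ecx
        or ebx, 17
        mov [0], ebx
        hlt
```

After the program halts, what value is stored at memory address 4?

-7

mov eax, -8 → eax=-8
mov esi, 39 → esi=39
mov ebx, -7 → ebx=-7
mov ecx, 17 → ecx=17
mov [4], ebx → M[4]=-7
neg ecx → ecx=-(17)=-17
and ebx, esi → ebx=(-7)&39=33
add esi, ebx → esi=39+33=72
mov ebx, [52] → ebx=M[52]=18
and esi, ecx → esi=72&(-17)=72
or ebx, 17 → ebx=18|17=19
mov [0], ebx → M[0]=19
halt.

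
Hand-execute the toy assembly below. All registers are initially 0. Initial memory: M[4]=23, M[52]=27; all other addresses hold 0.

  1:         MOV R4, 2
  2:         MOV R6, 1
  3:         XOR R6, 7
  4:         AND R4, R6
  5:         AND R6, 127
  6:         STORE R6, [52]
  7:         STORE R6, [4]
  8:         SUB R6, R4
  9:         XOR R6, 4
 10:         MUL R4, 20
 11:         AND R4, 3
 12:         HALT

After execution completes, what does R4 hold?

0

R4=2
R6=1
R6=1^7=6
R4=2&6=2
R6=6&127=6
STORE R6, [52] → M[52]=6
STORE R6, [4] → M[4]=6
R6=6-2=4
R6=4^4=0
R4=2*20=40
R4=40&3=0
halt.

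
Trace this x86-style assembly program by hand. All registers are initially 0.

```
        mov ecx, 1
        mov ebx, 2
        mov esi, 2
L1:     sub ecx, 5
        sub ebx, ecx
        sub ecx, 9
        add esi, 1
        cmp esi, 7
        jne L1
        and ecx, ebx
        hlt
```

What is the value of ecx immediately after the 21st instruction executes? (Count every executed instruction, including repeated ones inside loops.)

-41

ecx=1
ebx=2
esi=2
ecx=1-5=-4
ebx=2-(-4)=6
ecx=(-4)-9=-13
esi=2+1=3
cmp esi, 7  (cmp 3,7)
jne L1: taken
ecx=(-13)-5=-18
ebx=6-(-18)=24
ecx=(-18)-9=-27
esi=3+1=4
cmp esi, 7  (cmp 4,7)
jne L1: taken
ecx=(-27)-5=-32
ebx=24-(-32)=56
ecx=(-32)-9=-41
esi=4+1=5
cmp esi, 7  (cmp 5,7)
jne L1: taken
After step 21: ecx = -41.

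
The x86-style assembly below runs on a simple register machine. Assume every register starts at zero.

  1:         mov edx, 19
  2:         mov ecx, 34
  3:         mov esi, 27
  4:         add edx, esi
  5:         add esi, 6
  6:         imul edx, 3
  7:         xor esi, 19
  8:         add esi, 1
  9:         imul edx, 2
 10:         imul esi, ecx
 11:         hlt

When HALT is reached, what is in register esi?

edx=19
ecx=34
esi=27
edx=19+27=46
esi=27+6=33
edx=46*3=138
esi=33^19=50
esi=50+1=51
edx=138*2=276
esi=51*34=1734
halt.

1734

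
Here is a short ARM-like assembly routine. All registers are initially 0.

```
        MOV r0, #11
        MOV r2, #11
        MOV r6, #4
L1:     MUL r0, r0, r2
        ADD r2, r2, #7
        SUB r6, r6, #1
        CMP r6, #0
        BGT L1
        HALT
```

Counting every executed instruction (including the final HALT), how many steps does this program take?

MOV r0, #11 → r0=11
MOV r2, #11 → r2=11
MOV r6, #4 → r6=4
MUL r0, r0, r2 → r0=11*11=121
ADD r2, r2, #7 → r2=11+7=18
SUB r6, r6, #1 → r6=4-1=3
CMP r6, #0  (cmp 3,0)
BGT L1: taken
MUL r0, r0, r2 → r0=121*18=2178
ADD r2, r2, #7 → r2=18+7=25
SUB r6, r6, #1 → r6=3-1=2
CMP r6, #0  (cmp 2,0)
BGT L1: taken
MUL r0, r0, r2 → r0=2178*25=54450
ADD r2, r2, #7 → r2=25+7=32
SUB r6, r6, #1 → r6=2-1=1
CMP r6, #0  (cmp 1,0)
BGT L1: taken
MUL r0, r0, r2 → r0=54450*32=1742400
ADD r2, r2, #7 → r2=32+7=39
SUB r6, r6, #1 → r6=1-1=0
CMP r6, #0  (cmp 0,0)
BGT L1: not taken
halt.
Total executed instructions: 24.

24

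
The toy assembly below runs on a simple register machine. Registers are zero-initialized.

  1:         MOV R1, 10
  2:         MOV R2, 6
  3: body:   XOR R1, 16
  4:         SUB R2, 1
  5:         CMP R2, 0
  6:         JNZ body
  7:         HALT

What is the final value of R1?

10

R1=10
R2=6
R1=10^16=26
R2=6-1=5
CMP R2, 0  (cmp 5,0)
JNZ body: taken
R1=26^16=10
R2=5-1=4
CMP R2, 0  (cmp 4,0)
JNZ body: taken
R1=10^16=26
R2=4-1=3
CMP R2, 0  (cmp 3,0)
JNZ body: taken
R1=26^16=10
R2=3-1=2
CMP R2, 0  (cmp 2,0)
JNZ body: taken
R1=10^16=26
R2=2-1=1
CMP R2, 0  (cmp 1,0)
JNZ body: taken
R1=26^16=10
R2=1-1=0
CMP R2, 0  (cmp 0,0)
JNZ body: not taken
halt.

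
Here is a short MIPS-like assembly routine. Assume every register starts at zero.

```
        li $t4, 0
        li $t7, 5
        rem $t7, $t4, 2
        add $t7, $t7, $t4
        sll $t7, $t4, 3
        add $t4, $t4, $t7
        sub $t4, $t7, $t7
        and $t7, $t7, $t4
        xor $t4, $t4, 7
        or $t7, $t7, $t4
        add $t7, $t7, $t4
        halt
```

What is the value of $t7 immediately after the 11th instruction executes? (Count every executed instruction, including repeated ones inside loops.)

li $t4, 0 → $t4=0
li $t7, 5 → $t7=5
rem $t7, $t4, 2 → $t7=0%2=0
add $t7, $t7, $t4 → $t7=0+0=0
sll $t7, $t4, 3 → $t7=0<<3=0
add $t4, $t4, $t7 → $t4=0+0=0
sub $t4, $t7, $t7 → $t4=0-0=0
and $t7, $t7, $t4 → $t7=0&0=0
xor $t4, $t4, 7 → $t4=0^7=7
or $t7, $t7, $t4 → $t7=0|7=7
add $t7, $t7, $t4 → $t7=7+7=14
After step 11: $t7 = 14.

14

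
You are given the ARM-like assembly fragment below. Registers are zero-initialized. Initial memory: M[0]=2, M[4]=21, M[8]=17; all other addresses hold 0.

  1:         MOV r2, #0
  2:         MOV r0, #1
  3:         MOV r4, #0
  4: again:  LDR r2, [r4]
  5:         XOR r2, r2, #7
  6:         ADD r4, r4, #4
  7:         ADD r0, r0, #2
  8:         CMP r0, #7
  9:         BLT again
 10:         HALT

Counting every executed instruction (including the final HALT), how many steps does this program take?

22

MOV r2, #0 → r2=0
MOV r0, #1 → r0=1
MOV r4, #0 → r4=0
LDR r2, [r4] → r2=M[0]=2
XOR r2, r2, #7 → r2=2^7=5
ADD r4, r4, #4 → r4=0+4=4
ADD r0, r0, #2 → r0=1+2=3
CMP r0, #7  (cmp 3,7)
BLT again: taken
LDR r2, [r4] → r2=M[4]=21
XOR r2, r2, #7 → r2=21^7=18
ADD r4, r4, #4 → r4=4+4=8
ADD r0, r0, #2 → r0=3+2=5
CMP r0, #7  (cmp 5,7)
BLT again: taken
LDR r2, [r4] → r2=M[8]=17
XOR r2, r2, #7 → r2=17^7=22
ADD r4, r4, #4 → r4=8+4=12
ADD r0, r0, #2 → r0=5+2=7
CMP r0, #7  (cmp 7,7)
BLT again: not taken
halt.
Total executed instructions: 22.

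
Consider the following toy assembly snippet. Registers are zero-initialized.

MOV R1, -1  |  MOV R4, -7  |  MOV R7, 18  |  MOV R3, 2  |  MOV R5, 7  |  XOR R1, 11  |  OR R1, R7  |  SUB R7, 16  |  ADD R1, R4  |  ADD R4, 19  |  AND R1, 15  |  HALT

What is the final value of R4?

12

MOV R1, -1 → R1=-1
MOV R4, -7 → R4=-7
MOV R7, 18 → R7=18
MOV R3, 2 → R3=2
MOV R5, 7 → R5=7
XOR R1, 11 → R1=(-1)^11=-12
OR R1, R7 → R1=(-12)|18=-10
SUB R7, 16 → R7=18-16=2
ADD R1, R4 → R1=(-10)+(-7)=-17
ADD R4, 19 → R4=(-7)+19=12
AND R1, 15 → R1=(-17)&15=15
halt.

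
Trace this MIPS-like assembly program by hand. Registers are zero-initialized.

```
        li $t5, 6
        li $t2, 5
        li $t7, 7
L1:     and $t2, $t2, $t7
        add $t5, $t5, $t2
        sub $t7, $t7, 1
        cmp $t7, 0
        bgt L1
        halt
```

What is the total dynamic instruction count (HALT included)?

39

li $t5, 6 → $t5=6
li $t2, 5 → $t2=5
li $t7, 7 → $t7=7
and $t2, $t2, $t7 → $t2=5&7=5
add $t5, $t5, $t2 → $t5=6+5=11
sub $t7, $t7, 1 → $t7=7-1=6
cmp $t7, 0  (cmp 6,0)
bgt L1: taken
and $t2, $t2, $t7 → $t2=5&6=4
add $t5, $t5, $t2 → $t5=11+4=15
sub $t7, $t7, 1 → $t7=6-1=5
cmp $t7, 0  (cmp 5,0)
bgt L1: taken
and $t2, $t2, $t7 → $t2=4&5=4
add $t5, $t5, $t2 → $t5=15+4=19
sub $t7, $t7, 1 → $t7=5-1=4
cmp $t7, 0  (cmp 4,0)
bgt L1: taken
and $t2, $t2, $t7 → $t2=4&4=4
add $t5, $t5, $t2 → $t5=19+4=23
sub $t7, $t7, 1 → $t7=4-1=3
cmp $t7, 0  (cmp 3,0)
bgt L1: taken
and $t2, $t2, $t7 → $t2=4&3=0
add $t5, $t5, $t2 → $t5=23+0=23
sub $t7, $t7, 1 → $t7=3-1=2
cmp $t7, 0  (cmp 2,0)
bgt L1: taken
and $t2, $t2, $t7 → $t2=0&2=0
add $t5, $t5, $t2 → $t5=23+0=23
sub $t7, $t7, 1 → $t7=2-1=1
cmp $t7, 0  (cmp 1,0)
bgt L1: taken
and $t2, $t2, $t7 → $t2=0&1=0
add $t5, $t5, $t2 → $t5=23+0=23
sub $t7, $t7, 1 → $t7=1-1=0
cmp $t7, 0  (cmp 0,0)
bgt L1: not taken
halt.
Total executed instructions: 39.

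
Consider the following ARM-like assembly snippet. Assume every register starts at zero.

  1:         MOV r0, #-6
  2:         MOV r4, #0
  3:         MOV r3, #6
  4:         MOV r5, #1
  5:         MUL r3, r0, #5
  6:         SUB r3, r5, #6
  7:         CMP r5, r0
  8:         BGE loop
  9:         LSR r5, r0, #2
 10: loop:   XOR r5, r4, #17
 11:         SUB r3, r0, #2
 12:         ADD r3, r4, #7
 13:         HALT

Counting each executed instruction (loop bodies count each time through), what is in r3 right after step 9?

r0=-6
r4=0
r3=6
r5=1
r3=(-6)*5=-30
r3=1-6=-5
CMP r5, r0  (cmp 1,-6)
BGE loop: taken
r5=0^17=17
After step 9: r3 = -5.

-5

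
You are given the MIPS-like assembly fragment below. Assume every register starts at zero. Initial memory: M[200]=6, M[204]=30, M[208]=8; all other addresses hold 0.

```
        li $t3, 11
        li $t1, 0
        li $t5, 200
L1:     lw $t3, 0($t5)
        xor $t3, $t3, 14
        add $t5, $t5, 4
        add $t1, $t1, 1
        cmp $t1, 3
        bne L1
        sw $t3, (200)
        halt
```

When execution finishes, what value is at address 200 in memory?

6

li $t3, 11 → $t3=11
li $t1, 0 → $t1=0
li $t5, 200 → $t5=200
lw $t3, 0($t5) → $t3=M[200]=6
xor $t3, $t3, 14 → $t3=6^14=8
add $t5, $t5, 4 → $t5=200+4=204
add $t1, $t1, 1 → $t1=0+1=1
cmp $t1, 3  (cmp 1,3)
bne L1: taken
lw $t3, 0($t5) → $t3=M[204]=30
xor $t3, $t3, 14 → $t3=30^14=16
add $t5, $t5, 4 → $t5=204+4=208
add $t1, $t1, 1 → $t1=1+1=2
cmp $t1, 3  (cmp 2,3)
bne L1: taken
lw $t3, 0($t5) → $t3=M[208]=8
xor $t3, $t3, 14 → $t3=8^14=6
add $t5, $t5, 4 → $t5=208+4=212
add $t1, $t1, 1 → $t1=2+1=3
cmp $t1, 3  (cmp 3,3)
bne L1: not taken
sw $t3, (200) → M[200]=6
halt.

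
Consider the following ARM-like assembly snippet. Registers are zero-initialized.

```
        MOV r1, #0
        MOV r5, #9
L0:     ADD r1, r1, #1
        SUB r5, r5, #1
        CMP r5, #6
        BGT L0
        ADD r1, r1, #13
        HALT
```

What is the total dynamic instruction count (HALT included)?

16

after MOV r1, #0: r1=0
after MOV r5, #9: r5=9
after ADD r1, r1, #1: r1=0+1=1
after SUB r5, r5, #1: r5=9-1=8
CMP r5, #6  (cmp 8,6)
BGT L0: taken
after ADD r1, r1, #1: r1=1+1=2
after SUB r5, r5, #1: r5=8-1=7
CMP r5, #6  (cmp 7,6)
BGT L0: taken
after ADD r1, r1, #1: r1=2+1=3
after SUB r5, r5, #1: r5=7-1=6
CMP r5, #6  (cmp 6,6)
BGT L0: not taken
after ADD r1, r1, #13: r1=3+13=16
halt.
Total executed instructions: 16.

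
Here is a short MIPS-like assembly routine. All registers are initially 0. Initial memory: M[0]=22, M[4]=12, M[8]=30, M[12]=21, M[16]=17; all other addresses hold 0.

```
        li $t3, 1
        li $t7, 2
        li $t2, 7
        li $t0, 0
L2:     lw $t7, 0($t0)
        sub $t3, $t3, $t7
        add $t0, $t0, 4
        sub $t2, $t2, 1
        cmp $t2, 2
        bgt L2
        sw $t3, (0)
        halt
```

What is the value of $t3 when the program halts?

after li $t3, 1: $t3=1
after li $t7, 2: $t7=2
after li $t2, 7: $t2=7
after li $t0, 0: $t0=0
after lw $t7, 0($t0): $t7=M[0]=22
after sub $t3, $t3, $t7: $t3=1-22=-21
after add $t0, $t0, 4: $t0=0+4=4
after sub $t2, $t2, 1: $t2=7-1=6
cmp $t2, 2  (cmp 6,2)
bgt L2: taken
after lw $t7, 0($t0): $t7=M[4]=12
after sub $t3, $t3, $t7: $t3=(-21)-12=-33
after add $t0, $t0, 4: $t0=4+4=8
after sub $t2, $t2, 1: $t2=6-1=5
cmp $t2, 2  (cmp 5,2)
bgt L2: taken
after lw $t7, 0($t0): $t7=M[8]=30
after sub $t3, $t3, $t7: $t3=(-33)-30=-63
after add $t0, $t0, 4: $t0=8+4=12
after sub $t2, $t2, 1: $t2=5-1=4
cmp $t2, 2  (cmp 4,2)
bgt L2: taken
after lw $t7, 0($t0): $t7=M[12]=21
after sub $t3, $t3, $t7: $t3=(-63)-21=-84
after add $t0, $t0, 4: $t0=12+4=16
after sub $t2, $t2, 1: $t2=4-1=3
cmp $t2, 2  (cmp 3,2)
bgt L2: taken
after lw $t7, 0($t0): $t7=M[16]=17
after sub $t3, $t3, $t7: $t3=(-84)-17=-101
after add $t0, $t0, 4: $t0=16+4=20
after sub $t2, $t2, 1: $t2=3-1=2
cmp $t2, 2  (cmp 2,2)
bgt L2: not taken
sw $t3, (0) → M[0]=-101
halt.

-101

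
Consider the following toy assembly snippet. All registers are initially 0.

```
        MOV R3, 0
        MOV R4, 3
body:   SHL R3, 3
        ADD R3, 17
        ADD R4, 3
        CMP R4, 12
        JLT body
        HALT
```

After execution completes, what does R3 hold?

R3=0
R4=3
R3=0<<3=0
R3=0+17=17
R4=3+3=6
CMP R4, 12  (cmp 6,12)
JLT body: taken
R3=17<<3=136
R3=136+17=153
R4=6+3=9
CMP R4, 12  (cmp 9,12)
JLT body: taken
R3=153<<3=1224
R3=1224+17=1241
R4=9+3=12
CMP R4, 12  (cmp 12,12)
JLT body: not taken
halt.

1241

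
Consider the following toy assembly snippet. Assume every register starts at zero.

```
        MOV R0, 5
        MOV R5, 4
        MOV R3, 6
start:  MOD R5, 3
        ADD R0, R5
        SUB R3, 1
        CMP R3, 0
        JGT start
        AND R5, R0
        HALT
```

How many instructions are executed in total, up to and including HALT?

R0=5
R5=4
R3=6
R5=4%3=1
R0=5+1=6
R3=6-1=5
CMP R3, 0  (cmp 5,0)
JGT start: taken
R5=1%3=1
R0=6+1=7
R3=5-1=4
CMP R3, 0  (cmp 4,0)
JGT start: taken
R5=1%3=1
R0=7+1=8
R3=4-1=3
CMP R3, 0  (cmp 3,0)
JGT start: taken
R5=1%3=1
R0=8+1=9
R3=3-1=2
CMP R3, 0  (cmp 2,0)
JGT start: taken
R5=1%3=1
R0=9+1=10
R3=2-1=1
CMP R3, 0  (cmp 1,0)
JGT start: taken
R5=1%3=1
R0=10+1=11
R3=1-1=0
CMP R3, 0  (cmp 0,0)
JGT start: not taken
R5=1&11=1
halt.
Total executed instructions: 35.

35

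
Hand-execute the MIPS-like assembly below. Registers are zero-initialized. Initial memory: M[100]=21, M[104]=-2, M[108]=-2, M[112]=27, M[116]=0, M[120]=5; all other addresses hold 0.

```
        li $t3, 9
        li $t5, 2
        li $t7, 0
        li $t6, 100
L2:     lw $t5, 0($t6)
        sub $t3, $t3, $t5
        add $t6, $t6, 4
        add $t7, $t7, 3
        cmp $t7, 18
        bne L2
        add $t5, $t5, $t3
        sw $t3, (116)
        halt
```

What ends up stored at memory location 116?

-40

li $t3, 9 → $t3=9
li $t5, 2 → $t5=2
li $t7, 0 → $t7=0
li $t6, 100 → $t6=100
lw $t5, 0($t6) → $t5=M[100]=21
sub $t3, $t3, $t5 → $t3=9-21=-12
add $t6, $t6, 4 → $t6=100+4=104
add $t7, $t7, 3 → $t7=0+3=3
cmp $t7, 18  (cmp 3,18)
bne L2: taken
lw $t5, 0($t6) → $t5=M[104]=-2
sub $t3, $t3, $t5 → $t3=(-12)-(-2)=-10
add $t6, $t6, 4 → $t6=104+4=108
add $t7, $t7, 3 → $t7=3+3=6
cmp $t7, 18  (cmp 6,18)
bne L2: taken
lw $t5, 0($t6) → $t5=M[108]=-2
sub $t3, $t3, $t5 → $t3=(-10)-(-2)=-8
add $t6, $t6, 4 → $t6=108+4=112
add $t7, $t7, 3 → $t7=6+3=9
cmp $t7, 18  (cmp 9,18)
bne L2: taken
lw $t5, 0($t6) → $t5=M[112]=27
sub $t3, $t3, $t5 → $t3=(-8)-27=-35
add $t6, $t6, 4 → $t6=112+4=116
add $t7, $t7, 3 → $t7=9+3=12
cmp $t7, 18  (cmp 12,18)
bne L2: taken
lw $t5, 0($t6) → $t5=M[116]=0
sub $t3, $t3, $t5 → $t3=(-35)-0=-35
add $t6, $t6, 4 → $t6=116+4=120
add $t7, $t7, 3 → $t7=12+3=15
cmp $t7, 18  (cmp 15,18)
bne L2: taken
lw $t5, 0($t6) → $t5=M[120]=5
sub $t3, $t3, $t5 → $t3=(-35)-5=-40
add $t6, $t6, 4 → $t6=120+4=124
add $t7, $t7, 3 → $t7=15+3=18
cmp $t7, 18  (cmp 18,18)
bne L2: not taken
add $t5, $t5, $t3 → $t5=5+(-40)=-35
sw $t3, (116) → M[116]=-40
halt.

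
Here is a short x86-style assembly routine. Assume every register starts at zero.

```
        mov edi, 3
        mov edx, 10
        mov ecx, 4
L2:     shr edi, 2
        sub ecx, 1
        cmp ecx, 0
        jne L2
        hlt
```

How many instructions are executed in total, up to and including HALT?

mov edi, 3 → edi=3
mov edx, 10 → edx=10
mov ecx, 4 → ecx=4
shr edi, 2 → edi=3>>2=0
sub ecx, 1 → ecx=4-1=3
cmp ecx, 0  (cmp 3,0)
jne L2: taken
shr edi, 2 → edi=0>>2=0
sub ecx, 1 → ecx=3-1=2
cmp ecx, 0  (cmp 2,0)
jne L2: taken
shr edi, 2 → edi=0>>2=0
sub ecx, 1 → ecx=2-1=1
cmp ecx, 0  (cmp 1,0)
jne L2: taken
shr edi, 2 → edi=0>>2=0
sub ecx, 1 → ecx=1-1=0
cmp ecx, 0  (cmp 0,0)
jne L2: not taken
halt.
Total executed instructions: 20.

20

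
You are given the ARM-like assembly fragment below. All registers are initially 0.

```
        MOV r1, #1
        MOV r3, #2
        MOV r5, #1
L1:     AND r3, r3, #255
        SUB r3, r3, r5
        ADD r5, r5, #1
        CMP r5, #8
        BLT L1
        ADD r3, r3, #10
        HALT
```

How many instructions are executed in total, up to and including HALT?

40

MOV r1, #1 → r1=1
MOV r3, #2 → r3=2
MOV r5, #1 → r5=1
AND r3, r3, #255 → r3=2&255=2
SUB r3, r3, r5 → r3=2-1=1
ADD r5, r5, #1 → r5=1+1=2
CMP r5, #8  (cmp 2,8)
BLT L1: taken
AND r3, r3, #255 → r3=1&255=1
SUB r3, r3, r5 → r3=1-2=-1
ADD r5, r5, #1 → r5=2+1=3
CMP r5, #8  (cmp 3,8)
BLT L1: taken
AND r3, r3, #255 → r3=(-1)&255=255
SUB r3, r3, r5 → r3=255-3=252
ADD r5, r5, #1 → r5=3+1=4
CMP r5, #8  (cmp 4,8)
BLT L1: taken
AND r3, r3, #255 → r3=252&255=252
SUB r3, r3, r5 → r3=252-4=248
ADD r5, r5, #1 → r5=4+1=5
CMP r5, #8  (cmp 5,8)
BLT L1: taken
AND r3, r3, #255 → r3=248&255=248
SUB r3, r3, r5 → r3=248-5=243
ADD r5, r5, #1 → r5=5+1=6
CMP r5, #8  (cmp 6,8)
BLT L1: taken
AND r3, r3, #255 → r3=243&255=243
SUB r3, r3, r5 → r3=243-6=237
ADD r5, r5, #1 → r5=6+1=7
CMP r5, #8  (cmp 7,8)
BLT L1: taken
AND r3, r3, #255 → r3=237&255=237
SUB r3, r3, r5 → r3=237-7=230
ADD r5, r5, #1 → r5=7+1=8
CMP r5, #8  (cmp 8,8)
BLT L1: not taken
ADD r3, r3, #10 → r3=230+10=240
halt.
Total executed instructions: 40.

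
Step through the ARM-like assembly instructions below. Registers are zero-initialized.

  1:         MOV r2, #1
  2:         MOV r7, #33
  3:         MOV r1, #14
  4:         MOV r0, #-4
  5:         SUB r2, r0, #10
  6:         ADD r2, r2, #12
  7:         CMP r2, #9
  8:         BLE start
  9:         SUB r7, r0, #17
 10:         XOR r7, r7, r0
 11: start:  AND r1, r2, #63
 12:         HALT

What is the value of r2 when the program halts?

MOV r2, #1 → r2=1
MOV r7, #33 → r7=33
MOV r1, #14 → r1=14
MOV r0, #-4 → r0=-4
SUB r2, r0, #10 → r2=(-4)-10=-14
ADD r2, r2, #12 → r2=(-14)+12=-2
CMP r2, #9  (cmp -2,9)
BLE start: taken
AND r1, r2, #63 → r1=(-2)&63=62
halt.

-2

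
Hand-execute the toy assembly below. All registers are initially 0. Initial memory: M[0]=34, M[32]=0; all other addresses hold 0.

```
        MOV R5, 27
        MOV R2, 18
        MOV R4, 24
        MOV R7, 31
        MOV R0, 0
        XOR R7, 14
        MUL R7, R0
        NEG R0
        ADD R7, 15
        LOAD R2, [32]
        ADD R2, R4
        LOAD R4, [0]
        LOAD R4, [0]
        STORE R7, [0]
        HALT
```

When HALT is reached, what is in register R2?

MOV R5, 27 → R5=27
MOV R2, 18 → R2=18
MOV R4, 24 → R4=24
MOV R7, 31 → R7=31
MOV R0, 0 → R0=0
XOR R7, 14 → R7=31^14=17
MUL R7, R0 → R7=17*0=0
NEG R0 → R0=-(0)=0
ADD R7, 15 → R7=0+15=15
LOAD R2, [32] → R2=M[32]=0
ADD R2, R4 → R2=0+24=24
LOAD R4, [0] → R4=M[0]=34
LOAD R4, [0] → R4=M[0]=34
STORE R7, [0] → M[0]=15
halt.

24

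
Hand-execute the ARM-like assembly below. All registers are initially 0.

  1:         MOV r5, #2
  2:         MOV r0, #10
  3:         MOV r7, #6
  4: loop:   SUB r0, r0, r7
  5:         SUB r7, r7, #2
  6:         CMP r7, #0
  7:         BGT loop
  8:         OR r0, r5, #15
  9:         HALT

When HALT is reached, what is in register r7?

after MOV r5, #2: r5=2
after MOV r0, #10: r0=10
after MOV r7, #6: r7=6
after SUB r0, r0, r7: r0=10-6=4
after SUB r7, r7, #2: r7=6-2=4
CMP r7, #0  (cmp 4,0)
BGT loop: taken
after SUB r0, r0, r7: r0=4-4=0
after SUB r7, r7, #2: r7=4-2=2
CMP r7, #0  (cmp 2,0)
BGT loop: taken
after SUB r0, r0, r7: r0=0-2=-2
after SUB r7, r7, #2: r7=2-2=0
CMP r7, #0  (cmp 0,0)
BGT loop: not taken
after OR r0, r5, #15: r0=2|15=15
halt.

0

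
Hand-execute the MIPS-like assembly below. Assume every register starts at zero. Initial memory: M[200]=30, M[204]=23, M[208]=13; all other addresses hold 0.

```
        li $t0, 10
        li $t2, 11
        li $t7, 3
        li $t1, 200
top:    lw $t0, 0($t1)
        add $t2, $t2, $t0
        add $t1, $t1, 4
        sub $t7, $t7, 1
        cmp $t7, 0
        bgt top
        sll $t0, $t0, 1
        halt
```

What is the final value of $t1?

212

$t0=10
$t2=11
$t7=3
$t1=200
$t0=M[200]=30
$t2=11+30=41
$t1=200+4=204
$t7=3-1=2
cmp $t7, 0  (cmp 2,0)
bgt top: taken
$t0=M[204]=23
$t2=41+23=64
$t1=204+4=208
$t7=2-1=1
cmp $t7, 0  (cmp 1,0)
bgt top: taken
$t0=M[208]=13
$t2=64+13=77
$t1=208+4=212
$t7=1-1=0
cmp $t7, 0  (cmp 0,0)
bgt top: not taken
$t0=13<<1=26
halt.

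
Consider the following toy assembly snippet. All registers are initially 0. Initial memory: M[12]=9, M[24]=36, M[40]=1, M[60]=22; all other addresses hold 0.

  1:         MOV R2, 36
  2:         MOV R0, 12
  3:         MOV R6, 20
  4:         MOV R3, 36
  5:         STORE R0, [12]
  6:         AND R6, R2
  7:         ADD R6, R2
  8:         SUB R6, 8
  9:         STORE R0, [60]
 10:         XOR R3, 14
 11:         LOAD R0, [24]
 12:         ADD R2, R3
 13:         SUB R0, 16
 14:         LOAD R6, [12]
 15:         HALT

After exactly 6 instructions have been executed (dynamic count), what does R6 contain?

R2=36
R0=12
R6=20
R3=36
STORE R0, [12] → M[12]=12
R6=20&36=4
After step 6: R6 = 4.

4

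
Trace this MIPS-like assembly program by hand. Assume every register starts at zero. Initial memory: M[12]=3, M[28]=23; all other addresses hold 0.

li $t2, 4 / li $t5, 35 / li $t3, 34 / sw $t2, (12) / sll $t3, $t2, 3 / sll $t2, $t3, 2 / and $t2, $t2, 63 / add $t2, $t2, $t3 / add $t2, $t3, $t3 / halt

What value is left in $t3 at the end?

li $t2, 4 → $t2=4
li $t5, 35 → $t5=35
li $t3, 34 → $t3=34
sw $t2, (12) → M[12]=4
sll $t3, $t2, 3 → $t3=4<<3=32
sll $t2, $t3, 2 → $t2=32<<2=128
and $t2, $t2, 63 → $t2=128&63=0
add $t2, $t2, $t3 → $t2=0+32=32
add $t2, $t3, $t3 → $t2=32+32=64
halt.

32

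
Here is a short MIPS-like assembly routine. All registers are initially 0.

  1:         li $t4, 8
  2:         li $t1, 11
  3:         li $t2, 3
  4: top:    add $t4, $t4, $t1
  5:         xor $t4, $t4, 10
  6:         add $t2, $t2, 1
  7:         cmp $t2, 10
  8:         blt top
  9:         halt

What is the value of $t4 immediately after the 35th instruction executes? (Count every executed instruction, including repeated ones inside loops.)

$t4=8
$t1=11
$t2=3
$t4=8+11=19
$t4=19^10=25
$t2=3+1=4
cmp $t2, 10  (cmp 4,10)
blt top: taken
$t4=25+11=36
$t4=36^10=46
$t2=4+1=5
cmp $t2, 10  (cmp 5,10)
blt top: taken
$t4=46+11=57
$t4=57^10=51
$t2=5+1=6
cmp $t2, 10  (cmp 6,10)
blt top: taken
$t4=51+11=62
$t4=62^10=52
$t2=6+1=7
cmp $t2, 10  (cmp 7,10)
blt top: taken
$t4=52+11=63
$t4=63^10=53
$t2=7+1=8
cmp $t2, 10  (cmp 8,10)
blt top: taken
$t4=53+11=64
$t4=64^10=74
$t2=8+1=9
cmp $t2, 10  (cmp 9,10)
blt top: taken
$t4=74+11=85
$t4=85^10=95
After step 35: $t4 = 95.

95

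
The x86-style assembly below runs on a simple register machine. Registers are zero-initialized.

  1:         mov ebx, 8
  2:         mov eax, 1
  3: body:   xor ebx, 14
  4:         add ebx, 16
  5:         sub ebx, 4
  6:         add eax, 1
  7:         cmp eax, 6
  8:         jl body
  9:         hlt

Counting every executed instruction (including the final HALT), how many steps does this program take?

ebx=8
eax=1
ebx=8^14=6
ebx=6+16=22
ebx=22-4=18
eax=1+1=2
cmp eax, 6  (cmp 2,6)
jl body: taken
ebx=18^14=28
ebx=28+16=44
ebx=44-4=40
eax=2+1=3
cmp eax, 6  (cmp 3,6)
jl body: taken
ebx=40^14=38
ebx=38+16=54
ebx=54-4=50
eax=3+1=4
cmp eax, 6  (cmp 4,6)
jl body: taken
ebx=50^14=60
ebx=60+16=76
ebx=76-4=72
eax=4+1=5
cmp eax, 6  (cmp 5,6)
jl body: taken
ebx=72^14=70
ebx=70+16=86
ebx=86-4=82
eax=5+1=6
cmp eax, 6  (cmp 6,6)
jl body: not taken
halt.
Total executed instructions: 33.

33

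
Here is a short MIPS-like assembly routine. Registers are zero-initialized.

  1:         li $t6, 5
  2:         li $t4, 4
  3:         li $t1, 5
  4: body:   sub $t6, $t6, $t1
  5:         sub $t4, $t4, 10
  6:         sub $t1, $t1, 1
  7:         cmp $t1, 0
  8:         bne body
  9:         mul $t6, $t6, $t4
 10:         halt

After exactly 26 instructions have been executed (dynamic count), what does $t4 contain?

-46

after li $t6, 5: $t6=5
after li $t4, 4: $t4=4
after li $t1, 5: $t1=5
after sub $t6, $t6, $t1: $t6=5-5=0
after sub $t4, $t4, 10: $t4=4-10=-6
after sub $t1, $t1, 1: $t1=5-1=4
cmp $t1, 0  (cmp 4,0)
bne body: taken
after sub $t6, $t6, $t1: $t6=0-4=-4
after sub $t4, $t4, 10: $t4=(-6)-10=-16
after sub $t1, $t1, 1: $t1=4-1=3
cmp $t1, 0  (cmp 3,0)
bne body: taken
after sub $t6, $t6, $t1: $t6=(-4)-3=-7
after sub $t4, $t4, 10: $t4=(-16)-10=-26
after sub $t1, $t1, 1: $t1=3-1=2
cmp $t1, 0  (cmp 2,0)
bne body: taken
after sub $t6, $t6, $t1: $t6=(-7)-2=-9
after sub $t4, $t4, 10: $t4=(-26)-10=-36
after sub $t1, $t1, 1: $t1=2-1=1
cmp $t1, 0  (cmp 1,0)
bne body: taken
after sub $t6, $t6, $t1: $t6=(-9)-1=-10
after sub $t4, $t4, 10: $t4=(-36)-10=-46
after sub $t1, $t1, 1: $t1=1-1=0
After step 26: $t4 = -46.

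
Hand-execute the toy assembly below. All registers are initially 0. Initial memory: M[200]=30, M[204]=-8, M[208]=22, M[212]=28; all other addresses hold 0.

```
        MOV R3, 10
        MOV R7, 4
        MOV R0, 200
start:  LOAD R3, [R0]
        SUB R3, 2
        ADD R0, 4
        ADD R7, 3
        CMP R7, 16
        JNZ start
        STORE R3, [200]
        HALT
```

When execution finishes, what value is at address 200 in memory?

26

R3=10
R7=4
R0=200
R3=M[200]=30
R3=30-2=28
R0=200+4=204
R7=4+3=7
CMP R7, 16  (cmp 7,16)
JNZ start: taken
R3=M[204]=-8
R3=(-8)-2=-10
R0=204+4=208
R7=7+3=10
CMP R7, 16  (cmp 10,16)
JNZ start: taken
R3=M[208]=22
R3=22-2=20
R0=208+4=212
R7=10+3=13
CMP R7, 16  (cmp 13,16)
JNZ start: taken
R3=M[212]=28
R3=28-2=26
R0=212+4=216
R7=13+3=16
CMP R7, 16  (cmp 16,16)
JNZ start: not taken
STORE R3, [200] → M[200]=26
halt.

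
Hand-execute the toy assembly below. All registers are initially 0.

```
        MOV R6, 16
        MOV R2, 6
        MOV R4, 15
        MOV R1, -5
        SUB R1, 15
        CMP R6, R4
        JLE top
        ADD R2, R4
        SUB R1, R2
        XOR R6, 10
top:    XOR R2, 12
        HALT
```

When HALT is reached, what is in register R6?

R6=16
R2=6
R4=15
R1=-5
R1=(-5)-15=-20
CMP R6, R4  (cmp 16,15)
JLE top: not taken
R2=6+15=21
R1=(-20)-21=-41
R6=16^10=26
R2=21^12=25
halt.

26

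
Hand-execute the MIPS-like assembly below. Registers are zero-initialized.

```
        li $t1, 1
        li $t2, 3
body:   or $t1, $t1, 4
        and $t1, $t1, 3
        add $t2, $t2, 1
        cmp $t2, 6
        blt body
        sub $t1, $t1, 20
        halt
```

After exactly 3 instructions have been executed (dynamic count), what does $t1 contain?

$t1=1
$t2=3
$t1=1|4=5
After step 3: $t1 = 5.

5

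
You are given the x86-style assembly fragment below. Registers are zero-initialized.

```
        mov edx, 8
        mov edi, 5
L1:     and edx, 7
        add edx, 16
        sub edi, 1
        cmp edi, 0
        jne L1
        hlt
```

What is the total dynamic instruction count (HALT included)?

edx=8
edi=5
edx=8&7=0
edx=0+16=16
edi=5-1=4
cmp edi, 0  (cmp 4,0)
jne L1: taken
edx=16&7=0
edx=0+16=16
edi=4-1=3
cmp edi, 0  (cmp 3,0)
jne L1: taken
edx=16&7=0
edx=0+16=16
edi=3-1=2
cmp edi, 0  (cmp 2,0)
jne L1: taken
edx=16&7=0
edx=0+16=16
edi=2-1=1
cmp edi, 0  (cmp 1,0)
jne L1: taken
edx=16&7=0
edx=0+16=16
edi=1-1=0
cmp edi, 0  (cmp 0,0)
jne L1: not taken
halt.
Total executed instructions: 28.

28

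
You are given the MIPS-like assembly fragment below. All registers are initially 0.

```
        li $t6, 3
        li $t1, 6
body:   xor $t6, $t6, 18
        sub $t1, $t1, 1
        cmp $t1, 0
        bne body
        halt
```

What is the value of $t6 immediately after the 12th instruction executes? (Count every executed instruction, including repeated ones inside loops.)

li $t6, 3 → $t6=3
li $t1, 6 → $t1=6
xor $t6, $t6, 18 → $t6=3^18=17
sub $t1, $t1, 1 → $t1=6-1=5
cmp $t1, 0  (cmp 5,0)
bne body: taken
xor $t6, $t6, 18 → $t6=17^18=3
sub $t1, $t1, 1 → $t1=5-1=4
cmp $t1, 0  (cmp 4,0)
bne body: taken
xor $t6, $t6, 18 → $t6=3^18=17
sub $t1, $t1, 1 → $t1=4-1=3
After step 12: $t6 = 17.

17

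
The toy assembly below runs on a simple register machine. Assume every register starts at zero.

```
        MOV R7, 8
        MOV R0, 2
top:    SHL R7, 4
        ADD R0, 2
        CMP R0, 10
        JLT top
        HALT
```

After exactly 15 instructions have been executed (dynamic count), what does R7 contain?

R7=8
R0=2
R7=8<<4=128
R0=2+2=4
CMP R0, 10  (cmp 4,10)
JLT top: taken
R7=128<<4=2048
R0=4+2=6
CMP R0, 10  (cmp 6,10)
JLT top: taken
R7=2048<<4=32768
R0=6+2=8
CMP R0, 10  (cmp 8,10)
JLT top: taken
R7=32768<<4=524288
After step 15: R7 = 524288.

524288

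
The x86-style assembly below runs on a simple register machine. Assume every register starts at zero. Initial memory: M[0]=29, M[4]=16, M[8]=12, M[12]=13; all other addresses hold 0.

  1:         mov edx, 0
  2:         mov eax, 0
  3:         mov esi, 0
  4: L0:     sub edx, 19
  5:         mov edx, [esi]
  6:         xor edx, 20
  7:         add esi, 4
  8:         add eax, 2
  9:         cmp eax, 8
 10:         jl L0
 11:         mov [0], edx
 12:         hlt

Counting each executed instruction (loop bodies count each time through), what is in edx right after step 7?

9

after mov edx, 0: edx=0
after mov eax, 0: eax=0
after mov esi, 0: esi=0
after sub edx, 19: edx=0-19=-19
after mov edx, [esi]: edx=M[0]=29
after xor edx, 20: edx=29^20=9
after add esi, 4: esi=0+4=4
After step 7: edx = 9.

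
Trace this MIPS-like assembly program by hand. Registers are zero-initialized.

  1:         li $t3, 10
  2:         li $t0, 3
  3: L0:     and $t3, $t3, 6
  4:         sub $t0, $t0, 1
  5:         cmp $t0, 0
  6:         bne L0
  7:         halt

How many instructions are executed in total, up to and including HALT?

15

after li $t3, 10: $t3=10
after li $t0, 3: $t0=3
after and $t3, $t3, 6: $t3=10&6=2
after sub $t0, $t0, 1: $t0=3-1=2
cmp $t0, 0  (cmp 2,0)
bne L0: taken
after and $t3, $t3, 6: $t3=2&6=2
after sub $t0, $t0, 1: $t0=2-1=1
cmp $t0, 0  (cmp 1,0)
bne L0: taken
after and $t3, $t3, 6: $t3=2&6=2
after sub $t0, $t0, 1: $t0=1-1=0
cmp $t0, 0  (cmp 0,0)
bne L0: not taken
halt.
Total executed instructions: 15.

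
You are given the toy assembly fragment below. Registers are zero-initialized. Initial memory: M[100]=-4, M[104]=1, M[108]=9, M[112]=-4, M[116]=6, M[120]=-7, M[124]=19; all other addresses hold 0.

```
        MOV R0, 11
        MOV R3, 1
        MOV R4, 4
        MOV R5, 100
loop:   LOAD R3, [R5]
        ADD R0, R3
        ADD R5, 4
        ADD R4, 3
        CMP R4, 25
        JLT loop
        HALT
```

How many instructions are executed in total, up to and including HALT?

47

R0=11
R3=1
R4=4
R5=100
R3=M[100]=-4
R0=11+(-4)=7
R5=100+4=104
R4=4+3=7
CMP R4, 25  (cmp 7,25)
JLT loop: taken
R3=M[104]=1
R0=7+1=8
R5=104+4=108
R4=7+3=10
CMP R4, 25  (cmp 10,25)
JLT loop: taken
R3=M[108]=9
R0=8+9=17
R5=108+4=112
R4=10+3=13
CMP R4, 25  (cmp 13,25)
JLT loop: taken
R3=M[112]=-4
R0=17+(-4)=13
R5=112+4=116
R4=13+3=16
CMP R4, 25  (cmp 16,25)
JLT loop: taken
R3=M[116]=6
R0=13+6=19
R5=116+4=120
R4=16+3=19
CMP R4, 25  (cmp 19,25)
JLT loop: taken
R3=M[120]=-7
R0=19+(-7)=12
R5=120+4=124
R4=19+3=22
CMP R4, 25  (cmp 22,25)
JLT loop: taken
R3=M[124]=19
R0=12+19=31
R5=124+4=128
R4=22+3=25
CMP R4, 25  (cmp 25,25)
JLT loop: not taken
halt.
Total executed instructions: 47.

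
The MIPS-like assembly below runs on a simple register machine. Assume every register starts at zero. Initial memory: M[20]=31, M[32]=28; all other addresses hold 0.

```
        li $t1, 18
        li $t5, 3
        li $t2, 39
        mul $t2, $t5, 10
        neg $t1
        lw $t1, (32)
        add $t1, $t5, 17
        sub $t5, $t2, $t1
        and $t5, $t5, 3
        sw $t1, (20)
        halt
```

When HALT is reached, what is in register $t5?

after li $t1, 18: $t1=18
after li $t5, 3: $t5=3
after li $t2, 39: $t2=39
after mul $t2, $t5, 10: $t2=3*10=30
after neg $t1: $t1=-(18)=-18
after lw $t1, (32): $t1=M[32]=28
after add $t1, $t5, 17: $t1=3+17=20
after sub $t5, $t2, $t1: $t5=30-20=10
after and $t5, $t5, 3: $t5=10&3=2
sw $t1, (20) → M[20]=20
halt.

2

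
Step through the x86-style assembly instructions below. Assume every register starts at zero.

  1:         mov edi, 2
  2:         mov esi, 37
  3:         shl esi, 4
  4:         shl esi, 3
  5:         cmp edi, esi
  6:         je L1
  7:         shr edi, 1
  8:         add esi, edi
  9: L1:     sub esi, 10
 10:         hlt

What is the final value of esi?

4727

after mov edi, 2: edi=2
after mov esi, 37: esi=37
after shl esi, 4: esi=37<<4=592
after shl esi, 3: esi=592<<3=4736
cmp edi, esi  (cmp 2,4736)
je L1: not taken
after shr edi, 1: edi=2>>1=1
after add esi, edi: esi=4736+1=4737
after sub esi, 10: esi=4737-10=4727
halt.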